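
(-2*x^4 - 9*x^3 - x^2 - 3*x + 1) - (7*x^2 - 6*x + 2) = -2*x^4 - 9*x^3 - 8*x^2 + 3*x - 1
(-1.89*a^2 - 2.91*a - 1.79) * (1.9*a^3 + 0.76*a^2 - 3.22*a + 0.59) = -3.591*a^5 - 6.9654*a^4 + 0.473199999999999*a^3 + 6.8947*a^2 + 4.0469*a - 1.0561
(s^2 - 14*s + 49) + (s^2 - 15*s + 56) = 2*s^2 - 29*s + 105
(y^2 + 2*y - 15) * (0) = 0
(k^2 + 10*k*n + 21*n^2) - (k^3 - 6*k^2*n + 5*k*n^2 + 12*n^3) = -k^3 + 6*k^2*n + k^2 - 5*k*n^2 + 10*k*n - 12*n^3 + 21*n^2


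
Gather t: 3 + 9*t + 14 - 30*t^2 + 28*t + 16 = -30*t^2 + 37*t + 33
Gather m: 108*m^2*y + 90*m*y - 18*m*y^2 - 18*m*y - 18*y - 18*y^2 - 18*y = 108*m^2*y + m*(-18*y^2 + 72*y) - 18*y^2 - 36*y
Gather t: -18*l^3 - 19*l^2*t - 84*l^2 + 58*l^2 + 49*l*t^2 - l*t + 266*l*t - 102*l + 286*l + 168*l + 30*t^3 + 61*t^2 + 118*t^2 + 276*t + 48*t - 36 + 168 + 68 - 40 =-18*l^3 - 26*l^2 + 352*l + 30*t^3 + t^2*(49*l + 179) + t*(-19*l^2 + 265*l + 324) + 160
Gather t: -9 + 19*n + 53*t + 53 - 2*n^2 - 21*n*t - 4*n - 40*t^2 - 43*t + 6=-2*n^2 + 15*n - 40*t^2 + t*(10 - 21*n) + 50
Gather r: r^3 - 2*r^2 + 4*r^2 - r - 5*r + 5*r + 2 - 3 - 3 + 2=r^3 + 2*r^2 - r - 2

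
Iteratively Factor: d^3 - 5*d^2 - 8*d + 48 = (d + 3)*(d^2 - 8*d + 16) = (d - 4)*(d + 3)*(d - 4)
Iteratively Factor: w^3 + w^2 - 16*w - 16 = (w + 4)*(w^2 - 3*w - 4) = (w + 1)*(w + 4)*(w - 4)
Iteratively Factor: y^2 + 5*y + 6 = (y + 3)*(y + 2)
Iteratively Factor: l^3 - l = (l)*(l^2 - 1) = l*(l - 1)*(l + 1)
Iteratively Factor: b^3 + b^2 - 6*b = (b + 3)*(b^2 - 2*b) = b*(b + 3)*(b - 2)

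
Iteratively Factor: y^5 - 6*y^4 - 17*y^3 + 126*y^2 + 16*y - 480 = (y - 5)*(y^4 - y^3 - 22*y^2 + 16*y + 96) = (y - 5)*(y + 2)*(y^3 - 3*y^2 - 16*y + 48) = (y - 5)*(y - 4)*(y + 2)*(y^2 + y - 12) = (y - 5)*(y - 4)*(y - 3)*(y + 2)*(y + 4)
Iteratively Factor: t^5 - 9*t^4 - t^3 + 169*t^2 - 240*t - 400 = (t - 4)*(t^4 - 5*t^3 - 21*t^2 + 85*t + 100) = (t - 5)*(t - 4)*(t^3 - 21*t - 20) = (t - 5)*(t - 4)*(t + 1)*(t^2 - t - 20) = (t - 5)^2*(t - 4)*(t + 1)*(t + 4)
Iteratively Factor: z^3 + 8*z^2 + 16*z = (z + 4)*(z^2 + 4*z) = z*(z + 4)*(z + 4)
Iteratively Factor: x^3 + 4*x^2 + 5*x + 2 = (x + 1)*(x^2 + 3*x + 2) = (x + 1)^2*(x + 2)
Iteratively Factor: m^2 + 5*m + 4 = (m + 4)*(m + 1)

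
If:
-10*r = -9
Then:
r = 9/10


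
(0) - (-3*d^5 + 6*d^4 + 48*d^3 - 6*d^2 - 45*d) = 3*d^5 - 6*d^4 - 48*d^3 + 6*d^2 + 45*d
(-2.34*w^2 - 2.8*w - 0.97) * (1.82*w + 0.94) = -4.2588*w^3 - 7.2956*w^2 - 4.3974*w - 0.9118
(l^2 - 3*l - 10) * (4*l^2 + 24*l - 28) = 4*l^4 + 12*l^3 - 140*l^2 - 156*l + 280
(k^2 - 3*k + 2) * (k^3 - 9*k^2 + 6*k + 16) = k^5 - 12*k^4 + 35*k^3 - 20*k^2 - 36*k + 32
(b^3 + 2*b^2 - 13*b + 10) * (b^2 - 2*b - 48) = b^5 - 65*b^3 - 60*b^2 + 604*b - 480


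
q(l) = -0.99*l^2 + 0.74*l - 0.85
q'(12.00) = -23.02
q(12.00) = -134.53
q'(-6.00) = 12.62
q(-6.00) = -40.93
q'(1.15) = -1.54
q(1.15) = -1.31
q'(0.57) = -0.39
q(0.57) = -0.75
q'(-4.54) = 9.73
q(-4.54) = -24.62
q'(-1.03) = 2.78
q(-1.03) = -2.66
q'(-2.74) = 6.17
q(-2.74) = -10.31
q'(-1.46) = 3.63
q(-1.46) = -4.04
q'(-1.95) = 4.60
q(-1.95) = -6.06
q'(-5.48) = 11.59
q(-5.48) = -34.64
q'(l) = 0.74 - 1.98*l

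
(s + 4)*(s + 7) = s^2 + 11*s + 28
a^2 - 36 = (a - 6)*(a + 6)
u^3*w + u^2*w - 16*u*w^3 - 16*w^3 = (u - 4*w)*(u + 4*w)*(u*w + w)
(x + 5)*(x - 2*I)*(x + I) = x^3 + 5*x^2 - I*x^2 + 2*x - 5*I*x + 10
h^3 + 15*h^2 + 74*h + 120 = (h + 4)*(h + 5)*(h + 6)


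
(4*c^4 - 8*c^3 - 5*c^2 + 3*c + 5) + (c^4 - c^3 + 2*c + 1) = 5*c^4 - 9*c^3 - 5*c^2 + 5*c + 6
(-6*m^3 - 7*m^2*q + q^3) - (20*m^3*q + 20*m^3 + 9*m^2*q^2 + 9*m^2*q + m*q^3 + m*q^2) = -20*m^3*q - 26*m^3 - 9*m^2*q^2 - 16*m^2*q - m*q^3 - m*q^2 + q^3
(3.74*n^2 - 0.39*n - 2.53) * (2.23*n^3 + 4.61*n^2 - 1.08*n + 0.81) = 8.3402*n^5 + 16.3717*n^4 - 11.479*n^3 - 8.2127*n^2 + 2.4165*n - 2.0493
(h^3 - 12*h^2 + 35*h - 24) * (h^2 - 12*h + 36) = h^5 - 24*h^4 + 215*h^3 - 876*h^2 + 1548*h - 864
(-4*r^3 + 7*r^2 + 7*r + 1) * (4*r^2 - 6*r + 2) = -16*r^5 + 52*r^4 - 22*r^3 - 24*r^2 + 8*r + 2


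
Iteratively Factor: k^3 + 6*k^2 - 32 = (k + 4)*(k^2 + 2*k - 8) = (k + 4)^2*(k - 2)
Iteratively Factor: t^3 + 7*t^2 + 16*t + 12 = (t + 2)*(t^2 + 5*t + 6) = (t + 2)*(t + 3)*(t + 2)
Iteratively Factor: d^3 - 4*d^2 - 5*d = (d - 5)*(d^2 + d) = (d - 5)*(d + 1)*(d)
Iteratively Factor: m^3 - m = (m - 1)*(m^2 + m) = (m - 1)*(m + 1)*(m)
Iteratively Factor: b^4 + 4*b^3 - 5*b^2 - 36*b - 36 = (b - 3)*(b^3 + 7*b^2 + 16*b + 12) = (b - 3)*(b + 2)*(b^2 + 5*b + 6) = (b - 3)*(b + 2)*(b + 3)*(b + 2)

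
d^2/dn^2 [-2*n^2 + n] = -4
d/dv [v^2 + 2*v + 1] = 2*v + 2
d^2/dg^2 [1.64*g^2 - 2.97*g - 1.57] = 3.28000000000000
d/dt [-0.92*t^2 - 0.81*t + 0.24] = -1.84*t - 0.81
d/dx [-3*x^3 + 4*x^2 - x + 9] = -9*x^2 + 8*x - 1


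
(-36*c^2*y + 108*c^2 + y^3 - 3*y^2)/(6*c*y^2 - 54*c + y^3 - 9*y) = (-6*c + y)/(y + 3)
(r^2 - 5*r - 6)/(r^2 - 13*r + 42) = (r + 1)/(r - 7)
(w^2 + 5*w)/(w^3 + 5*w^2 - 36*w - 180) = w/(w^2 - 36)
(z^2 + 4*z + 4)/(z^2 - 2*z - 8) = (z + 2)/(z - 4)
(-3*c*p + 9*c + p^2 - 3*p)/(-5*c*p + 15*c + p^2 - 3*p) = (-3*c + p)/(-5*c + p)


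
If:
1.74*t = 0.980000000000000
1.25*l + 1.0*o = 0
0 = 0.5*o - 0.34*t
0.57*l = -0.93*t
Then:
No Solution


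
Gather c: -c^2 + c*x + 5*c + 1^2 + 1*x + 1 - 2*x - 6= -c^2 + c*(x + 5) - x - 4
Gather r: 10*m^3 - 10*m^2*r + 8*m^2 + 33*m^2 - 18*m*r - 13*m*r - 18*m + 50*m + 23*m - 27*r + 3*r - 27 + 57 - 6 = 10*m^3 + 41*m^2 + 55*m + r*(-10*m^2 - 31*m - 24) + 24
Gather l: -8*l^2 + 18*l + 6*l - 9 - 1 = -8*l^2 + 24*l - 10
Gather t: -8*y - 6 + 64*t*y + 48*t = t*(64*y + 48) - 8*y - 6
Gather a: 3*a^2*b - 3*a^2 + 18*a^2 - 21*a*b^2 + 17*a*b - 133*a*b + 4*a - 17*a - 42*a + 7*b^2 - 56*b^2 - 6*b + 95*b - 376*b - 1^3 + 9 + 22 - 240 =a^2*(3*b + 15) + a*(-21*b^2 - 116*b - 55) - 49*b^2 - 287*b - 210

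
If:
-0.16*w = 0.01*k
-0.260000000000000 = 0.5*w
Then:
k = 8.32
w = -0.52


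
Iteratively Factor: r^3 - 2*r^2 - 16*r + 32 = (r - 4)*(r^2 + 2*r - 8) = (r - 4)*(r - 2)*(r + 4)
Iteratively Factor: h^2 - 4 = (h - 2)*(h + 2)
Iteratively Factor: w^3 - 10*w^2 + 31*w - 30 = (w - 5)*(w^2 - 5*w + 6) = (w - 5)*(w - 3)*(w - 2)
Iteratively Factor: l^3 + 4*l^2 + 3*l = (l)*(l^2 + 4*l + 3) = l*(l + 3)*(l + 1)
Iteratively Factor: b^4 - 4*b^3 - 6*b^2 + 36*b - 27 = (b + 3)*(b^3 - 7*b^2 + 15*b - 9) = (b - 1)*(b + 3)*(b^2 - 6*b + 9) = (b - 3)*(b - 1)*(b + 3)*(b - 3)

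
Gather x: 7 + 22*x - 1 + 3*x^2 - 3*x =3*x^2 + 19*x + 6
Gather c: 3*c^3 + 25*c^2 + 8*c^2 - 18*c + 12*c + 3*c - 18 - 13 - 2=3*c^3 + 33*c^2 - 3*c - 33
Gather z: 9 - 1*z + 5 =14 - z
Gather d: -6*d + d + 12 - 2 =10 - 5*d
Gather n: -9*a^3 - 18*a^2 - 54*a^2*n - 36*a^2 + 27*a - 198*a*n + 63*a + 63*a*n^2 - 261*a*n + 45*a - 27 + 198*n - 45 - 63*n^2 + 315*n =-9*a^3 - 54*a^2 + 135*a + n^2*(63*a - 63) + n*(-54*a^2 - 459*a + 513) - 72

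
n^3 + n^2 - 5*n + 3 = (n - 1)^2*(n + 3)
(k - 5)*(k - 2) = k^2 - 7*k + 10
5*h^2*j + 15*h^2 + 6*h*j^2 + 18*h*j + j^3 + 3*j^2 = (h + j)*(5*h + j)*(j + 3)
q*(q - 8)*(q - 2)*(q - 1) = q^4 - 11*q^3 + 26*q^2 - 16*q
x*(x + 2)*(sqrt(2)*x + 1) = sqrt(2)*x^3 + x^2 + 2*sqrt(2)*x^2 + 2*x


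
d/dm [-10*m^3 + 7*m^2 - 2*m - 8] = -30*m^2 + 14*m - 2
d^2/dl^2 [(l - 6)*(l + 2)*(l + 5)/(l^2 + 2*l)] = -60/l^3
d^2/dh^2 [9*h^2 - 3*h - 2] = 18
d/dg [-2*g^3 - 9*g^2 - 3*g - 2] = -6*g^2 - 18*g - 3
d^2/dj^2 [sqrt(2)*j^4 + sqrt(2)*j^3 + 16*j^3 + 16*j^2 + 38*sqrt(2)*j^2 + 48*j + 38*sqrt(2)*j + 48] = 12*sqrt(2)*j^2 + 6*sqrt(2)*j + 96*j + 32 + 76*sqrt(2)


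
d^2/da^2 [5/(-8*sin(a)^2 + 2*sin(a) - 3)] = 10*(128*sin(a)^4 - 24*sin(a)^3 - 238*sin(a)^2 + 51*sin(a) + 20)/(8*sin(a)^2 - 2*sin(a) + 3)^3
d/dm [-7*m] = -7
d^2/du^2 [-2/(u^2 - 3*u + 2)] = 4*(u^2 - 3*u - (2*u - 3)^2 + 2)/(u^2 - 3*u + 2)^3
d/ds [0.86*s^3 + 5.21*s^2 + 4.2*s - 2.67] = 2.58*s^2 + 10.42*s + 4.2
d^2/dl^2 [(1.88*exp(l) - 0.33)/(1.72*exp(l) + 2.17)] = (10.084424 - 7.993184*exp(l))*exp(l)/(5.088448*exp(3*l) + 19.259184*exp(2*l) + 24.297924*exp(l) + 10.218313)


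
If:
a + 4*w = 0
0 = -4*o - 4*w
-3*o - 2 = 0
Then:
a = -8/3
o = -2/3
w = 2/3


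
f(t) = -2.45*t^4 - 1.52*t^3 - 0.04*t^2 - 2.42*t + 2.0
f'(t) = -9.8*t^3 - 4.56*t^2 - 0.08*t - 2.42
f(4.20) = -883.85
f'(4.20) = -809.26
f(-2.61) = -78.62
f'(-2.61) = 140.97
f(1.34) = -12.87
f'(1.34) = -34.29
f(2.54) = -131.29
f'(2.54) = -192.64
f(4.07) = -783.26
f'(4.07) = -738.99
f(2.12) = -67.28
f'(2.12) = -116.46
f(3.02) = -251.33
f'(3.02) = -314.18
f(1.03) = -4.95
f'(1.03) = -18.05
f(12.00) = -53462.56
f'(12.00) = -17594.42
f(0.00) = 2.00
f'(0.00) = -2.42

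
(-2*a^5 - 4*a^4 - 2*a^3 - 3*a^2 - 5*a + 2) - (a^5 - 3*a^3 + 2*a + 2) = -3*a^5 - 4*a^4 + a^3 - 3*a^2 - 7*a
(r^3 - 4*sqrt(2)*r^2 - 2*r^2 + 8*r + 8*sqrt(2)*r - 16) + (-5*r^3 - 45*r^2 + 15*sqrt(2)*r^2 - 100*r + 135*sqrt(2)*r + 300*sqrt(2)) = -4*r^3 - 47*r^2 + 11*sqrt(2)*r^2 - 92*r + 143*sqrt(2)*r - 16 + 300*sqrt(2)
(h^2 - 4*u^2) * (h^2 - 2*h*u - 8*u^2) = h^4 - 2*h^3*u - 12*h^2*u^2 + 8*h*u^3 + 32*u^4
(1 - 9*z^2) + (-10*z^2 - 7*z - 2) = -19*z^2 - 7*z - 1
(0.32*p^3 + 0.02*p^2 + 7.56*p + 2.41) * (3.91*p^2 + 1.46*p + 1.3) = 1.2512*p^5 + 0.5454*p^4 + 30.0048*p^3 + 20.4867*p^2 + 13.3466*p + 3.133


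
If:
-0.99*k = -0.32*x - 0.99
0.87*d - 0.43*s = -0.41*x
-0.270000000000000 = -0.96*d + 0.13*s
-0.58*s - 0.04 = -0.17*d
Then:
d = 0.28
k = 0.81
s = 0.01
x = -0.59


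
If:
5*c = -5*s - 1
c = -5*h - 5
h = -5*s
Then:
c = -5/13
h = -12/13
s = 12/65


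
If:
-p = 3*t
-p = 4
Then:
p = -4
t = 4/3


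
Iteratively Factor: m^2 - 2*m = (m)*(m - 2)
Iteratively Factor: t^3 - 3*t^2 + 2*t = (t)*(t^2 - 3*t + 2) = t*(t - 2)*(t - 1)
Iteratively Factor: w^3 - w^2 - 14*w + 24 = (w + 4)*(w^2 - 5*w + 6) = (w - 3)*(w + 4)*(w - 2)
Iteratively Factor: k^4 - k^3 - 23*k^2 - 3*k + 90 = (k + 3)*(k^3 - 4*k^2 - 11*k + 30) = (k - 2)*(k + 3)*(k^2 - 2*k - 15) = (k - 2)*(k + 3)^2*(k - 5)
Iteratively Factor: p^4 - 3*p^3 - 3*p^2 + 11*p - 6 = (p - 3)*(p^3 - 3*p + 2) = (p - 3)*(p + 2)*(p^2 - 2*p + 1) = (p - 3)*(p - 1)*(p + 2)*(p - 1)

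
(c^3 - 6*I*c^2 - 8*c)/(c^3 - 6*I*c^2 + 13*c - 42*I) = c*(c - 4*I)/(c^2 - 4*I*c + 21)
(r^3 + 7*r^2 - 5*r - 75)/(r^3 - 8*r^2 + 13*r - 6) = (r^3 + 7*r^2 - 5*r - 75)/(r^3 - 8*r^2 + 13*r - 6)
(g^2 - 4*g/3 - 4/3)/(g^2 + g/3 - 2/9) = 3*(g - 2)/(3*g - 1)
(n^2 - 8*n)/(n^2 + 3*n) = (n - 8)/(n + 3)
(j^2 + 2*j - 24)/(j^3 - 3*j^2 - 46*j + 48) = (j - 4)/(j^2 - 9*j + 8)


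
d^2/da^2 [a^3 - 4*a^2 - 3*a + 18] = 6*a - 8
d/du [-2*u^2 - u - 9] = -4*u - 1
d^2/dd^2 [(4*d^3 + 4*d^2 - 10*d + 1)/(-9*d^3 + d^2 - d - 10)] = 2*(-360*d^6 + 2538*d^5 + 1512*d^4 + 2464*d^3 - 5670*d^2 - 627*d - 511)/(729*d^9 - 243*d^8 + 270*d^7 + 2375*d^6 - 510*d^5 + 567*d^4 + 2641*d^3 - 270*d^2 + 300*d + 1000)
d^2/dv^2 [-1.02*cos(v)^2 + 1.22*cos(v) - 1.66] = -1.22*cos(v) + 2.04*cos(2*v)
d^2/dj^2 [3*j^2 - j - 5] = 6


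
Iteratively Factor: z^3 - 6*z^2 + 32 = (z + 2)*(z^2 - 8*z + 16) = (z - 4)*(z + 2)*(z - 4)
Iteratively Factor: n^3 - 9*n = (n - 3)*(n^2 + 3*n) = n*(n - 3)*(n + 3)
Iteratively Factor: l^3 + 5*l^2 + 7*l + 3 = (l + 1)*(l^2 + 4*l + 3) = (l + 1)*(l + 3)*(l + 1)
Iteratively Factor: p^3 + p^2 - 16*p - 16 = (p - 4)*(p^2 + 5*p + 4) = (p - 4)*(p + 1)*(p + 4)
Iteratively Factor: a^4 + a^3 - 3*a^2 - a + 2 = (a + 1)*(a^3 - 3*a + 2) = (a - 1)*(a + 1)*(a^2 + a - 2) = (a - 1)*(a + 1)*(a + 2)*(a - 1)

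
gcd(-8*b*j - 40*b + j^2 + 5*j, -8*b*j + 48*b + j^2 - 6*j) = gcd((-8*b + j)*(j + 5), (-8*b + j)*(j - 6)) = 8*b - j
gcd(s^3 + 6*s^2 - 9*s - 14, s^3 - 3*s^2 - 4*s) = s + 1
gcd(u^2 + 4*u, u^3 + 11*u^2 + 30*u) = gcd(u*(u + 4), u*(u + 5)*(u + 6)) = u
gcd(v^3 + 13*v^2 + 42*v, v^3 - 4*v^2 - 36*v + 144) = v + 6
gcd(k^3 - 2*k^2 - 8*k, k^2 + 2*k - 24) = k - 4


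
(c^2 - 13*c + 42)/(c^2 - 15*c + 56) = (c - 6)/(c - 8)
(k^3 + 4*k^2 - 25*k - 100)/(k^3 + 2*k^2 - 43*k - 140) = (k - 5)/(k - 7)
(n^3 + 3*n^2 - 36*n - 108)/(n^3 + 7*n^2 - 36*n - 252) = (n + 3)/(n + 7)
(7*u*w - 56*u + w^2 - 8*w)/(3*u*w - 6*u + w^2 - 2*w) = (7*u*w - 56*u + w^2 - 8*w)/(3*u*w - 6*u + w^2 - 2*w)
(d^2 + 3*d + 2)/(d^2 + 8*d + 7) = (d + 2)/(d + 7)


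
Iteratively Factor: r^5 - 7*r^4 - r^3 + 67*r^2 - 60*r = (r - 5)*(r^4 - 2*r^3 - 11*r^2 + 12*r) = (r - 5)*(r - 4)*(r^3 + 2*r^2 - 3*r) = r*(r - 5)*(r - 4)*(r^2 + 2*r - 3) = r*(r - 5)*(r - 4)*(r + 3)*(r - 1)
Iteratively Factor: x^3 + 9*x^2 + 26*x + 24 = (x + 2)*(x^2 + 7*x + 12) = (x + 2)*(x + 4)*(x + 3)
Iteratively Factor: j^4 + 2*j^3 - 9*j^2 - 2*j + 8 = (j + 4)*(j^3 - 2*j^2 - j + 2) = (j - 1)*(j + 4)*(j^2 - j - 2) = (j - 2)*(j - 1)*(j + 4)*(j + 1)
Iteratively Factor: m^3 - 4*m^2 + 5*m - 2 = (m - 2)*(m^2 - 2*m + 1) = (m - 2)*(m - 1)*(m - 1)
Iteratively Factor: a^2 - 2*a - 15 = (a - 5)*(a + 3)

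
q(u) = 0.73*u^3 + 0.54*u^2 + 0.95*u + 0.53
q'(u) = 2.19*u^2 + 1.08*u + 0.95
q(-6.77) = -207.66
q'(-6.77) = 94.01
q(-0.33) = 0.25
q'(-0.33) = 0.83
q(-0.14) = 0.41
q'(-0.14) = 0.84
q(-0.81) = -0.27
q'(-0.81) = 1.51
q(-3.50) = -27.48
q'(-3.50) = 24.00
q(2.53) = 18.21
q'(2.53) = 17.70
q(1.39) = 4.85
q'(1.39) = 6.68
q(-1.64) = -2.80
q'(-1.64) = 5.07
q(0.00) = 0.53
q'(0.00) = 0.95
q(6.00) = 183.35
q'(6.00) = 86.27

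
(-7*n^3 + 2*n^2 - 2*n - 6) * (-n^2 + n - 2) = 7*n^5 - 9*n^4 + 18*n^3 - 2*n + 12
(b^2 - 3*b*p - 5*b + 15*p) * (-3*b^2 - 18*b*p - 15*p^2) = -3*b^4 - 9*b^3*p + 15*b^3 + 39*b^2*p^2 + 45*b^2*p + 45*b*p^3 - 195*b*p^2 - 225*p^3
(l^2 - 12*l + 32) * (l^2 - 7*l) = l^4 - 19*l^3 + 116*l^2 - 224*l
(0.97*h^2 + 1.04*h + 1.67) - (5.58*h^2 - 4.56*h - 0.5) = -4.61*h^2 + 5.6*h + 2.17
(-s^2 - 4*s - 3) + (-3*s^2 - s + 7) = -4*s^2 - 5*s + 4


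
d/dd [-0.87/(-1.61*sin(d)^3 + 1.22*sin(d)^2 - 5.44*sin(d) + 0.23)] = (-4.2021*sin(d)^2 + 2.1228*sin(d) - 4.7328)*cos(d)/(1.61*sin(d)^3 - 1.22*sin(d)^2 + 5.44*sin(d) - 0.23)^2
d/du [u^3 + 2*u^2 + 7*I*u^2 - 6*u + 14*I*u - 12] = 3*u^2 + u*(4 + 14*I) - 6 + 14*I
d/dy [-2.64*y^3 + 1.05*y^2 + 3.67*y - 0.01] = -7.92*y^2 + 2.1*y + 3.67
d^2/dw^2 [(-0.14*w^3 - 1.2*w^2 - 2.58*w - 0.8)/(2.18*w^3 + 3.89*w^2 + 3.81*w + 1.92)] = (-9.03130400000001*w^6 - 66.5902800000001*w^5 - 110.062968*w^4 - 39.8552720000001*w^3 + 64.7148479999998*w^2 + 61.471008*w + 17.623392)/(10.360232*w^9 + 55.460508*w^8 + 153.283866*w^7 + 280.095065*w^6 + 365.587101*w^5 + 352.246599*w^4 + 250.152165*w^3 + 126.633024*w^2 + 42.135552*w + 7.077888)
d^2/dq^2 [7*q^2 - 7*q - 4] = 14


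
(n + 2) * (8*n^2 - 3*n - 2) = 8*n^3 + 13*n^2 - 8*n - 4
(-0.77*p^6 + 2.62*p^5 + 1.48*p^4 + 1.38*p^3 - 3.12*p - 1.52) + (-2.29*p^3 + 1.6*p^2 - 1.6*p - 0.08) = -0.77*p^6 + 2.62*p^5 + 1.48*p^4 - 0.91*p^3 + 1.6*p^2 - 4.72*p - 1.6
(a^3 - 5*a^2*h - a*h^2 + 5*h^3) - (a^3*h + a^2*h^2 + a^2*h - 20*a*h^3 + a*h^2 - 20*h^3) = -a^3*h + a^3 - a^2*h^2 - 6*a^2*h + 20*a*h^3 - 2*a*h^2 + 25*h^3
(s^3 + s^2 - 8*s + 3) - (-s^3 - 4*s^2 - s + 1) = 2*s^3 + 5*s^2 - 7*s + 2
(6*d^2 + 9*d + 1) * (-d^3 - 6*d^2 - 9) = -6*d^5 - 45*d^4 - 55*d^3 - 60*d^2 - 81*d - 9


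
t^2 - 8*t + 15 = (t - 5)*(t - 3)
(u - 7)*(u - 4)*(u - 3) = u^3 - 14*u^2 + 61*u - 84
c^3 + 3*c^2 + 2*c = c*(c + 1)*(c + 2)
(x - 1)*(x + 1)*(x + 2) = x^3 + 2*x^2 - x - 2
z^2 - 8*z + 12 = (z - 6)*(z - 2)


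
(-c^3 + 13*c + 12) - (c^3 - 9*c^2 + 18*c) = -2*c^3 + 9*c^2 - 5*c + 12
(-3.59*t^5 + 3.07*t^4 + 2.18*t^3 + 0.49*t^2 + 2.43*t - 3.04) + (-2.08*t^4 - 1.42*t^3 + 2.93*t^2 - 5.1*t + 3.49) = -3.59*t^5 + 0.99*t^4 + 0.76*t^3 + 3.42*t^2 - 2.67*t + 0.45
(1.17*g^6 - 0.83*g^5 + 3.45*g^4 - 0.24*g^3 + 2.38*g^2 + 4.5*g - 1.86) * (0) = 0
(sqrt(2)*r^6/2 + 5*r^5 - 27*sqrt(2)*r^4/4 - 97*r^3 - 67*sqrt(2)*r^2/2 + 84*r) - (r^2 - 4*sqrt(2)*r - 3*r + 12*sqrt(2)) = sqrt(2)*r^6/2 + 5*r^5 - 27*sqrt(2)*r^4/4 - 97*r^3 - 67*sqrt(2)*r^2/2 - r^2 + 4*sqrt(2)*r + 87*r - 12*sqrt(2)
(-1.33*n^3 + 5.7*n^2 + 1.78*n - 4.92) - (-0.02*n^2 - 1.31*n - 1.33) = -1.33*n^3 + 5.72*n^2 + 3.09*n - 3.59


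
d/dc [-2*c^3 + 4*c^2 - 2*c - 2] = -6*c^2 + 8*c - 2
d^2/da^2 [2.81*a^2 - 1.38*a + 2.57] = 5.62000000000000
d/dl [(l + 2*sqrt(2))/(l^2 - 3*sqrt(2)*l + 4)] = (-l^2 - 4*sqrt(2)*l + 16)/(l^4 - 6*sqrt(2)*l^3 + 26*l^2 - 24*sqrt(2)*l + 16)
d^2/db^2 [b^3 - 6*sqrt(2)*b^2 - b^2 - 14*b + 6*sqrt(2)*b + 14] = 6*b - 12*sqrt(2) - 2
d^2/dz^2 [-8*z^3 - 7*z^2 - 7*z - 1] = -48*z - 14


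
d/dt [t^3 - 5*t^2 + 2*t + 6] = 3*t^2 - 10*t + 2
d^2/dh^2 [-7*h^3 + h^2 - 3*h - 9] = 2 - 42*h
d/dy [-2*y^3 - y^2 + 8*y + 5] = -6*y^2 - 2*y + 8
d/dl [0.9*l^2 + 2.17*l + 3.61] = 1.8*l + 2.17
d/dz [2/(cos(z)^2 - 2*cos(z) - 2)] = 4*(cos(z) - 1)*sin(z)/(sin(z)^2 + 2*cos(z) + 1)^2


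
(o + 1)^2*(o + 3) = o^3 + 5*o^2 + 7*o + 3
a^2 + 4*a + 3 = (a + 1)*(a + 3)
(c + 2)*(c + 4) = c^2 + 6*c + 8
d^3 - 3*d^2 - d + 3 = (d - 3)*(d - 1)*(d + 1)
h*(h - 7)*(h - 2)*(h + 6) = h^4 - 3*h^3 - 40*h^2 + 84*h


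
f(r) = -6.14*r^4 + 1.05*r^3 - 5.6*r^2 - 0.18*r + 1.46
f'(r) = -24.56*r^3 + 3.15*r^2 - 11.2*r - 0.18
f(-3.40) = -924.44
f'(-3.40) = 1039.62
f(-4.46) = -2631.73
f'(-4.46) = 2291.31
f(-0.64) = -2.02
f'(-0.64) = 14.72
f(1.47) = -36.24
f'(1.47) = -87.85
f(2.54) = -273.49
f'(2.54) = -410.77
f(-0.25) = 1.11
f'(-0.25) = 3.20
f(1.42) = -32.05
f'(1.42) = -80.05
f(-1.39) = -34.85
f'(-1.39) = 87.43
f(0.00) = 1.46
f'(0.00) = -0.18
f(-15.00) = -315637.09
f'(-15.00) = 83766.57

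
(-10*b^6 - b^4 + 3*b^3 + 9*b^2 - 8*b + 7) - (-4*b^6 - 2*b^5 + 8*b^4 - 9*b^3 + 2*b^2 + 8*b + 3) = -6*b^6 + 2*b^5 - 9*b^4 + 12*b^3 + 7*b^2 - 16*b + 4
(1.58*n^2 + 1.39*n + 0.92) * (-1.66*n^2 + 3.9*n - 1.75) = -2.6228*n^4 + 3.8546*n^3 + 1.1288*n^2 + 1.1555*n - 1.61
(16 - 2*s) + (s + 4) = 20 - s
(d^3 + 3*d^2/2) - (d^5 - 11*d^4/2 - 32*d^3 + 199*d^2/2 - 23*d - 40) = -d^5 + 11*d^4/2 + 33*d^3 - 98*d^2 + 23*d + 40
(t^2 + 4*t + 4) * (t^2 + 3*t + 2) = t^4 + 7*t^3 + 18*t^2 + 20*t + 8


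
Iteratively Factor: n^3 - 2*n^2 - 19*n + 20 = (n + 4)*(n^2 - 6*n + 5) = (n - 1)*(n + 4)*(n - 5)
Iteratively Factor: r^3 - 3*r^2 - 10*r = (r + 2)*(r^2 - 5*r) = r*(r + 2)*(r - 5)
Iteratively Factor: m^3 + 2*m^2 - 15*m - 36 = (m + 3)*(m^2 - m - 12) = (m - 4)*(m + 3)*(m + 3)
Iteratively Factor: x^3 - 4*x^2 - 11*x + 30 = (x - 2)*(x^2 - 2*x - 15) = (x - 2)*(x + 3)*(x - 5)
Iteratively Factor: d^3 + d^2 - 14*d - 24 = (d + 2)*(d^2 - d - 12) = (d + 2)*(d + 3)*(d - 4)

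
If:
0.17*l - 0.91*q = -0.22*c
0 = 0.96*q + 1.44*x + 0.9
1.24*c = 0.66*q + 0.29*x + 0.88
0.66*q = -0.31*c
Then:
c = 0.48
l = -1.82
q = -0.22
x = -0.48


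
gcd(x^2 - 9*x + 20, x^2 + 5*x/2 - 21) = 1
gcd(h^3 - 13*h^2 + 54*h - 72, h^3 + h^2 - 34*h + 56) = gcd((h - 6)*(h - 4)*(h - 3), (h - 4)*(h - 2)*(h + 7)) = h - 4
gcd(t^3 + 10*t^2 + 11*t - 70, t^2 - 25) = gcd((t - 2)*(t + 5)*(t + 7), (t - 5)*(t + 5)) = t + 5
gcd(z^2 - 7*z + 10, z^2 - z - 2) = z - 2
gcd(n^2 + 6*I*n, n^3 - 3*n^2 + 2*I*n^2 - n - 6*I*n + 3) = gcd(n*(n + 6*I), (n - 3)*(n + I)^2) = 1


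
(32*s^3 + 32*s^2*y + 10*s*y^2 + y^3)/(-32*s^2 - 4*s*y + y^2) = (8*s^2 + 6*s*y + y^2)/(-8*s + y)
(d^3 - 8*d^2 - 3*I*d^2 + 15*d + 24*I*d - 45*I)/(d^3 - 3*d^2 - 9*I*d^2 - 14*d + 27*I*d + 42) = (d^2 - d*(5 + 3*I) + 15*I)/(d^2 - 9*I*d - 14)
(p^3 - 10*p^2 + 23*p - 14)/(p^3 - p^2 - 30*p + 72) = (p^3 - 10*p^2 + 23*p - 14)/(p^3 - p^2 - 30*p + 72)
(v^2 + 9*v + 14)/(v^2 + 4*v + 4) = (v + 7)/(v + 2)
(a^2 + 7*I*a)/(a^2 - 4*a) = (a + 7*I)/(a - 4)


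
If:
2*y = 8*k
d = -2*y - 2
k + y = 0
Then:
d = -2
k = 0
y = 0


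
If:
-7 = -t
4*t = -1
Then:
No Solution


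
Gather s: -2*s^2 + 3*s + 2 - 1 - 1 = -2*s^2 + 3*s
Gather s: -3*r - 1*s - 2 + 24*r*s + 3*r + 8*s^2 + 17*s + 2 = 8*s^2 + s*(24*r + 16)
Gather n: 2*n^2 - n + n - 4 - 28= 2*n^2 - 32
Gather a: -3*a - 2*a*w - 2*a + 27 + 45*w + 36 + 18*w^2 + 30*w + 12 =a*(-2*w - 5) + 18*w^2 + 75*w + 75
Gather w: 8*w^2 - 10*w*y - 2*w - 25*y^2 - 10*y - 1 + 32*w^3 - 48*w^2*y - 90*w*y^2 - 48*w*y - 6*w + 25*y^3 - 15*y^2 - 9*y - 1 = 32*w^3 + w^2*(8 - 48*y) + w*(-90*y^2 - 58*y - 8) + 25*y^3 - 40*y^2 - 19*y - 2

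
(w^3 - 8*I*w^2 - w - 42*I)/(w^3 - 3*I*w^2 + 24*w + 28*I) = (w - 3*I)/(w + 2*I)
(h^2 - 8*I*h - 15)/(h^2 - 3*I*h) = (h - 5*I)/h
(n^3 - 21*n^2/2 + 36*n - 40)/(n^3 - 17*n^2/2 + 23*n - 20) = (n - 4)/(n - 2)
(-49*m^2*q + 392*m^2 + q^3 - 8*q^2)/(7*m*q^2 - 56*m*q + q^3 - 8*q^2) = (-7*m + q)/q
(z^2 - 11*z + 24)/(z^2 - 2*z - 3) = (z - 8)/(z + 1)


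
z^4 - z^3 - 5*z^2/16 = z^2*(z - 5/4)*(z + 1/4)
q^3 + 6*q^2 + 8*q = q*(q + 2)*(q + 4)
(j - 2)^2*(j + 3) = j^3 - j^2 - 8*j + 12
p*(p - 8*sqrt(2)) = p^2 - 8*sqrt(2)*p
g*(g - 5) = g^2 - 5*g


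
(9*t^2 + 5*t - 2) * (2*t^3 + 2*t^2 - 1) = 18*t^5 + 28*t^4 + 6*t^3 - 13*t^2 - 5*t + 2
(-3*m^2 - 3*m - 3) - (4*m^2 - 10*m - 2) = -7*m^2 + 7*m - 1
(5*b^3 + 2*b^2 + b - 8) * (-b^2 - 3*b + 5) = -5*b^5 - 17*b^4 + 18*b^3 + 15*b^2 + 29*b - 40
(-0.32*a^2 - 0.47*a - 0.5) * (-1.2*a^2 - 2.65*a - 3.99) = 0.384*a^4 + 1.412*a^3 + 3.1223*a^2 + 3.2003*a + 1.995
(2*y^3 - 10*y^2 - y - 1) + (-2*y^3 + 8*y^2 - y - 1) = -2*y^2 - 2*y - 2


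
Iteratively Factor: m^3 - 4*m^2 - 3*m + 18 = (m - 3)*(m^2 - m - 6) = (m - 3)^2*(m + 2)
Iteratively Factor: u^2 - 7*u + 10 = (u - 2)*(u - 5)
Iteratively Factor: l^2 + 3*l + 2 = (l + 2)*(l + 1)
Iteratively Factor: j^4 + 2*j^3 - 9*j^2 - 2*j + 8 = (j + 4)*(j^3 - 2*j^2 - j + 2) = (j - 2)*(j + 4)*(j^2 - 1) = (j - 2)*(j + 1)*(j + 4)*(j - 1)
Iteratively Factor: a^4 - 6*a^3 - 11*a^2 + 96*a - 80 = (a + 4)*(a^3 - 10*a^2 + 29*a - 20) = (a - 4)*(a + 4)*(a^2 - 6*a + 5) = (a - 4)*(a - 1)*(a + 4)*(a - 5)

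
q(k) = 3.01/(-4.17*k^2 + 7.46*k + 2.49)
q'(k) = 3.01*(8.34*k - 7.46)/(-4.17*k^2 + 7.46*k + 2.49)^2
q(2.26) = -1.54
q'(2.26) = 9.02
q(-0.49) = -1.39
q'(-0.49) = -7.40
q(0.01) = 1.17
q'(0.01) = -3.38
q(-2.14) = -0.09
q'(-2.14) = -0.07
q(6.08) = -0.03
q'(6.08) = 0.01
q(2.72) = -0.37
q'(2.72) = 0.70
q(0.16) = 0.84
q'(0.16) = -1.44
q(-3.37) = -0.04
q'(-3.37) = -0.02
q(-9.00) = -0.01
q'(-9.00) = -0.00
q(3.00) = -0.24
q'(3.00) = 0.33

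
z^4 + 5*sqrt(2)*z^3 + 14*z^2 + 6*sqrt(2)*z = z*(z + sqrt(2))^2*(z + 3*sqrt(2))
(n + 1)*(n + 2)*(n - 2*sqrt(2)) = n^3 - 2*sqrt(2)*n^2 + 3*n^2 - 6*sqrt(2)*n + 2*n - 4*sqrt(2)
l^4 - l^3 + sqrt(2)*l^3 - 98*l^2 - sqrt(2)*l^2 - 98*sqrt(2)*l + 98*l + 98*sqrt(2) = (l - 1)*(l - 7*sqrt(2))*(l + sqrt(2))*(l + 7*sqrt(2))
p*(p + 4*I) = p^2 + 4*I*p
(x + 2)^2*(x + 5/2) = x^3 + 13*x^2/2 + 14*x + 10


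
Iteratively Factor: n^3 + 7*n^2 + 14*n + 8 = (n + 1)*(n^2 + 6*n + 8) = (n + 1)*(n + 2)*(n + 4)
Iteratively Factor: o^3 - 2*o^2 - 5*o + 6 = (o + 2)*(o^2 - 4*o + 3) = (o - 3)*(o + 2)*(o - 1)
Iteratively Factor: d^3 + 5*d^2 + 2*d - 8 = (d + 2)*(d^2 + 3*d - 4) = (d + 2)*(d + 4)*(d - 1)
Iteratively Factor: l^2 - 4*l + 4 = (l - 2)*(l - 2)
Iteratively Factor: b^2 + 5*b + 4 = (b + 4)*(b + 1)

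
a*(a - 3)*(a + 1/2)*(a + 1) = a^4 - 3*a^3/2 - 4*a^2 - 3*a/2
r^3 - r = r*(r - 1)*(r + 1)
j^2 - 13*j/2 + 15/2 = (j - 5)*(j - 3/2)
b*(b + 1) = b^2 + b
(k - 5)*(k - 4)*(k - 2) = k^3 - 11*k^2 + 38*k - 40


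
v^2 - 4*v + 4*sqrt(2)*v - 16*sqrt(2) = (v - 4)*(v + 4*sqrt(2))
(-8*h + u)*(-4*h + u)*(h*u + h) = 32*h^3*u + 32*h^3 - 12*h^2*u^2 - 12*h^2*u + h*u^3 + h*u^2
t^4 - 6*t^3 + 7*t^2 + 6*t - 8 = (t - 4)*(t - 2)*(t - 1)*(t + 1)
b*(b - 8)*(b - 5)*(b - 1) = b^4 - 14*b^3 + 53*b^2 - 40*b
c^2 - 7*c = c*(c - 7)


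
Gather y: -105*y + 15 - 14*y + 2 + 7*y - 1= 16 - 112*y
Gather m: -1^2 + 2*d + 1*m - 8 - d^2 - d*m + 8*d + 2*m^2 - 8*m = -d^2 + 10*d + 2*m^2 + m*(-d - 7) - 9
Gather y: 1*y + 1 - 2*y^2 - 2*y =-2*y^2 - y + 1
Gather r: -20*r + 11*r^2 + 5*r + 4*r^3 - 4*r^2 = 4*r^3 + 7*r^2 - 15*r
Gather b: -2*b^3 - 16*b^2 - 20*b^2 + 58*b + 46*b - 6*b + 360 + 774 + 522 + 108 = -2*b^3 - 36*b^2 + 98*b + 1764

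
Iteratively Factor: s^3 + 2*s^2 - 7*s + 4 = (s + 4)*(s^2 - 2*s + 1) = (s - 1)*(s + 4)*(s - 1)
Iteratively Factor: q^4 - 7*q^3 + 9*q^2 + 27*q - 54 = (q - 3)*(q^3 - 4*q^2 - 3*q + 18) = (q - 3)^2*(q^2 - q - 6) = (q - 3)^3*(q + 2)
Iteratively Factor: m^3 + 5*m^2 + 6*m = (m + 2)*(m^2 + 3*m) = (m + 2)*(m + 3)*(m)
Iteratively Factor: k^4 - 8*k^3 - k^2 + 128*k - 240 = (k - 5)*(k^3 - 3*k^2 - 16*k + 48) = (k - 5)*(k + 4)*(k^2 - 7*k + 12) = (k - 5)*(k - 3)*(k + 4)*(k - 4)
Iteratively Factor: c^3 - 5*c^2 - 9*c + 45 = (c + 3)*(c^2 - 8*c + 15) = (c - 3)*(c + 3)*(c - 5)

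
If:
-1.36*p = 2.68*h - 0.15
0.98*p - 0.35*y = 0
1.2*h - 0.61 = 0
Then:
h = 0.51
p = -0.89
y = -2.50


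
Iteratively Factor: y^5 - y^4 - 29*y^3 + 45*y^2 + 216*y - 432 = (y + 4)*(y^4 - 5*y^3 - 9*y^2 + 81*y - 108) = (y - 3)*(y + 4)*(y^3 - 2*y^2 - 15*y + 36) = (y - 3)*(y + 4)^2*(y^2 - 6*y + 9) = (y - 3)^2*(y + 4)^2*(y - 3)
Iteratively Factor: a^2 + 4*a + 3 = (a + 3)*(a + 1)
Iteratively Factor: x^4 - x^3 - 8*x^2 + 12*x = (x - 2)*(x^3 + x^2 - 6*x) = x*(x - 2)*(x^2 + x - 6) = x*(x - 2)*(x + 3)*(x - 2)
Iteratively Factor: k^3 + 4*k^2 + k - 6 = (k + 2)*(k^2 + 2*k - 3) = (k + 2)*(k + 3)*(k - 1)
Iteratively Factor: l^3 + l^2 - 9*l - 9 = (l + 3)*(l^2 - 2*l - 3) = (l - 3)*(l + 3)*(l + 1)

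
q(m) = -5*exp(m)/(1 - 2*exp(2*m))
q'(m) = -5*exp(m)/(1 - 2*exp(2*m)) - 20*exp(3*m)/(1 - 2*exp(2*m))^2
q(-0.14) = 8.50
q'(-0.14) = -41.72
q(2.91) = 0.14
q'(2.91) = -0.14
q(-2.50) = -0.42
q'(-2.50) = -0.43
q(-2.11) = -0.62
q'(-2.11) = -0.66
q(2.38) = 0.23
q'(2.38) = -0.23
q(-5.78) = -0.02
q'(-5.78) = -0.02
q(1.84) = 0.40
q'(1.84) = -0.41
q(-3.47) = -0.16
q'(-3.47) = -0.16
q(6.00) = 0.01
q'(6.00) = -0.00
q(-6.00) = -0.01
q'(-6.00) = -0.01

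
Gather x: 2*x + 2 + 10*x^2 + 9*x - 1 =10*x^2 + 11*x + 1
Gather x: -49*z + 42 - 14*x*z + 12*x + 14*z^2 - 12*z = x*(12 - 14*z) + 14*z^2 - 61*z + 42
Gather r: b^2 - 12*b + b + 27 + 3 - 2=b^2 - 11*b + 28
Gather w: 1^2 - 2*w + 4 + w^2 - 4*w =w^2 - 6*w + 5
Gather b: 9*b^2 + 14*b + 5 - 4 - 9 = 9*b^2 + 14*b - 8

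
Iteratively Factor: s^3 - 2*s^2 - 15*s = (s - 5)*(s^2 + 3*s) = (s - 5)*(s + 3)*(s)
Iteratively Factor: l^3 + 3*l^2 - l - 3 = (l + 3)*(l^2 - 1) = (l + 1)*(l + 3)*(l - 1)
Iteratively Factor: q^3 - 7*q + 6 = (q + 3)*(q^2 - 3*q + 2) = (q - 1)*(q + 3)*(q - 2)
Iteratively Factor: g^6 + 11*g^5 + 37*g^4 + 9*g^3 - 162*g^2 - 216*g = (g - 2)*(g^5 + 13*g^4 + 63*g^3 + 135*g^2 + 108*g) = (g - 2)*(g + 3)*(g^4 + 10*g^3 + 33*g^2 + 36*g) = (g - 2)*(g + 3)^2*(g^3 + 7*g^2 + 12*g) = (g - 2)*(g + 3)^3*(g^2 + 4*g) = g*(g - 2)*(g + 3)^3*(g + 4)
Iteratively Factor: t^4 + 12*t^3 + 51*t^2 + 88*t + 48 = (t + 1)*(t^3 + 11*t^2 + 40*t + 48) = (t + 1)*(t + 4)*(t^2 + 7*t + 12) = (t + 1)*(t + 4)^2*(t + 3)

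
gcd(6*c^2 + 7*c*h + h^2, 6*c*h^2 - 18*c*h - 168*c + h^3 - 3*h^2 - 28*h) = 6*c + h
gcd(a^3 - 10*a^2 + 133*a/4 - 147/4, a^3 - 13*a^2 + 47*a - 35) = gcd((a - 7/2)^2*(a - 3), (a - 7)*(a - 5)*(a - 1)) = 1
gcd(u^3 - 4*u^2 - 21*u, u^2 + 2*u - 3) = u + 3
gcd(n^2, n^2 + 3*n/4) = n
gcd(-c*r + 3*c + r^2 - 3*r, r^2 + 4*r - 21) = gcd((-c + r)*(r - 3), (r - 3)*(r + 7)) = r - 3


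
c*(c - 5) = c^2 - 5*c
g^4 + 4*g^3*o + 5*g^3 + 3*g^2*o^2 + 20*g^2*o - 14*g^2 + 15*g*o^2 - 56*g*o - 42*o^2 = (g - 2)*(g + 7)*(g + o)*(g + 3*o)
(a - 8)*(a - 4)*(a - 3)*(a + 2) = a^4 - 13*a^3 + 38*a^2 + 40*a - 192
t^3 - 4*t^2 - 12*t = t*(t - 6)*(t + 2)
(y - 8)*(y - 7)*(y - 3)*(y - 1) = y^4 - 19*y^3 + 119*y^2 - 269*y + 168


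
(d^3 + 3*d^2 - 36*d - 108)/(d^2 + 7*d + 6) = (d^2 - 3*d - 18)/(d + 1)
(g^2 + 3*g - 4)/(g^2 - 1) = (g + 4)/(g + 1)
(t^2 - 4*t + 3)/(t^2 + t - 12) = (t - 1)/(t + 4)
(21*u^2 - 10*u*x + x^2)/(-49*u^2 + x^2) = (-3*u + x)/(7*u + x)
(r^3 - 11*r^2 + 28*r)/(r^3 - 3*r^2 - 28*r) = (r - 4)/(r + 4)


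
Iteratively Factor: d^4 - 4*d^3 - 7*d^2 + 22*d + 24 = (d + 1)*(d^3 - 5*d^2 - 2*d + 24) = (d + 1)*(d + 2)*(d^2 - 7*d + 12) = (d - 3)*(d + 1)*(d + 2)*(d - 4)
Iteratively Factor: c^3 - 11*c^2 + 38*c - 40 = (c - 5)*(c^2 - 6*c + 8) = (c - 5)*(c - 4)*(c - 2)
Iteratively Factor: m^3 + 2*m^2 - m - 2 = (m + 1)*(m^2 + m - 2) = (m - 1)*(m + 1)*(m + 2)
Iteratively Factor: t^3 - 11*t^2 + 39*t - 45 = (t - 3)*(t^2 - 8*t + 15) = (t - 3)^2*(t - 5)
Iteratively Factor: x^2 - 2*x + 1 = (x - 1)*(x - 1)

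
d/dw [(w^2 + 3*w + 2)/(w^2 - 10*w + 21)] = (-13*w^2 + 38*w + 83)/(w^4 - 20*w^3 + 142*w^2 - 420*w + 441)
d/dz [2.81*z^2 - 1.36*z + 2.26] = 5.62*z - 1.36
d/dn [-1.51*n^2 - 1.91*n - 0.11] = -3.02*n - 1.91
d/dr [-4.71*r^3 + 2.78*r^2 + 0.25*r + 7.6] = -14.13*r^2 + 5.56*r + 0.25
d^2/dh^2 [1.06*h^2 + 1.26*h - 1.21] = 2.12000000000000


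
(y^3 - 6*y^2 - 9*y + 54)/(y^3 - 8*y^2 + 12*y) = (y^2 - 9)/(y*(y - 2))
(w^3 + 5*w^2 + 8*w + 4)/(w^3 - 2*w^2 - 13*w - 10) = (w + 2)/(w - 5)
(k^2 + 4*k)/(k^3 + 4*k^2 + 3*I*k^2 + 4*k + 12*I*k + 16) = k/(k^2 + 3*I*k + 4)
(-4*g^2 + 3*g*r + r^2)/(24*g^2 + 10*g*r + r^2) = (-g + r)/(6*g + r)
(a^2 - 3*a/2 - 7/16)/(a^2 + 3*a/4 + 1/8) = (4*a - 7)/(2*(2*a + 1))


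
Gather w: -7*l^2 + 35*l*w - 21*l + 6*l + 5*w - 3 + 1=-7*l^2 - 15*l + w*(35*l + 5) - 2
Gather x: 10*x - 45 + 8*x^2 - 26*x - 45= 8*x^2 - 16*x - 90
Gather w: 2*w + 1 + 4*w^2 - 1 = 4*w^2 + 2*w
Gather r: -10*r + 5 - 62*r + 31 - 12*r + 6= 42 - 84*r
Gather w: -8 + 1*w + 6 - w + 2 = 0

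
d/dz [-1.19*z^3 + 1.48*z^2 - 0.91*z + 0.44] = -3.57*z^2 + 2.96*z - 0.91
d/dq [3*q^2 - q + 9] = 6*q - 1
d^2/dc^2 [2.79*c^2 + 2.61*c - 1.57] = 5.58000000000000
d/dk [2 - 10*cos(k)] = 10*sin(k)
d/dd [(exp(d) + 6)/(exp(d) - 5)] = -11*exp(d)/(exp(d) - 5)^2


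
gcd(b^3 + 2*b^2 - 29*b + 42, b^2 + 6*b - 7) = b + 7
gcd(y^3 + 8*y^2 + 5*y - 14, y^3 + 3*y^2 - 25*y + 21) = y^2 + 6*y - 7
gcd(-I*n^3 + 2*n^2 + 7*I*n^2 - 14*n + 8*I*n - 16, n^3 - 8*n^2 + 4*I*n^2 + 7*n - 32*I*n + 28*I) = 1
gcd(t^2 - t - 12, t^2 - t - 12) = t^2 - t - 12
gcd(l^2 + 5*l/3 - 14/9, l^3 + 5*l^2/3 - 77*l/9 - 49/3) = l + 7/3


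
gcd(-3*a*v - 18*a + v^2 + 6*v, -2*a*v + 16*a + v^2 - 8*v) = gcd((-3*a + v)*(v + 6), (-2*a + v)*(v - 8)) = 1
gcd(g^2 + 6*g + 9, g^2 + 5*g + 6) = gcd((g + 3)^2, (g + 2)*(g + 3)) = g + 3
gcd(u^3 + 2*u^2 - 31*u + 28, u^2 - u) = u - 1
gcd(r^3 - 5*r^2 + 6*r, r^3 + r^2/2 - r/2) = r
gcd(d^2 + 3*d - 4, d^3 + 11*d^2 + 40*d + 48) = d + 4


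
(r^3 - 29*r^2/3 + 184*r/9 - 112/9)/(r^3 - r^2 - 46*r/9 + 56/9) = (3*r^2 - 25*r + 28)/(3*r^2 + r - 14)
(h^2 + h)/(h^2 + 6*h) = (h + 1)/(h + 6)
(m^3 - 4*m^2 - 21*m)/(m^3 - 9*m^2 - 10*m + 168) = m*(m + 3)/(m^2 - 2*m - 24)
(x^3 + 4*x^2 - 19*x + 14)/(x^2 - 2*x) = x + 6 - 7/x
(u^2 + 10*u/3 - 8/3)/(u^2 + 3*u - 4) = (u - 2/3)/(u - 1)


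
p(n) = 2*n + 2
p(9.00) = 20.00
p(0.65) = 3.30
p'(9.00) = 2.00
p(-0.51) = 0.98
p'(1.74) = 2.00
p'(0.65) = 2.00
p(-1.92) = -1.84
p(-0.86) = 0.28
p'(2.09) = 2.00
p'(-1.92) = 2.00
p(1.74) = 5.48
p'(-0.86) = 2.00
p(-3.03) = -4.06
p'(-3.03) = 2.00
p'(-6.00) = 2.00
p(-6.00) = -10.00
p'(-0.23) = 2.00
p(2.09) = 6.18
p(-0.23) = 1.54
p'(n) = 2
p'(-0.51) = 2.00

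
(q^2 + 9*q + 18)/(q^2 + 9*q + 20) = (q^2 + 9*q + 18)/(q^2 + 9*q + 20)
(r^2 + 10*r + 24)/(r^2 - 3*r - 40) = (r^2 + 10*r + 24)/(r^2 - 3*r - 40)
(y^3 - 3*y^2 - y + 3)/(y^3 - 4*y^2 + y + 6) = (y - 1)/(y - 2)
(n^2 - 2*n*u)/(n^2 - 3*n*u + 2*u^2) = n/(n - u)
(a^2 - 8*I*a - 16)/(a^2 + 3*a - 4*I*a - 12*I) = (a - 4*I)/(a + 3)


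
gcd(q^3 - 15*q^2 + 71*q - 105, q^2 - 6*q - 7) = q - 7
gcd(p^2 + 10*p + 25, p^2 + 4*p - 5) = p + 5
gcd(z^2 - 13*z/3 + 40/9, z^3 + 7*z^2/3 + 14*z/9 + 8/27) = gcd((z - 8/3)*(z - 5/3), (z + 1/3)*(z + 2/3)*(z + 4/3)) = 1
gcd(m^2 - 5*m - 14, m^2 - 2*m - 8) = m + 2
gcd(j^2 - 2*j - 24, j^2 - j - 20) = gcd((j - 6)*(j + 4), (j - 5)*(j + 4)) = j + 4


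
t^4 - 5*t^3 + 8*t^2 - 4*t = t*(t - 2)^2*(t - 1)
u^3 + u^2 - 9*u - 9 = (u - 3)*(u + 1)*(u + 3)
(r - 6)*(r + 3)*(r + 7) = r^3 + 4*r^2 - 39*r - 126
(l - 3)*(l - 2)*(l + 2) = l^3 - 3*l^2 - 4*l + 12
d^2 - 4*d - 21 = (d - 7)*(d + 3)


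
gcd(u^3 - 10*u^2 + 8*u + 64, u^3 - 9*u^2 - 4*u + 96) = u^2 - 12*u + 32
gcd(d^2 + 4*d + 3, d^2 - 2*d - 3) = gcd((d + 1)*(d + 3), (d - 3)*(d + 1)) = d + 1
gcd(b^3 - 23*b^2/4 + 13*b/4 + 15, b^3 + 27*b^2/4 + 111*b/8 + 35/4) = b + 5/4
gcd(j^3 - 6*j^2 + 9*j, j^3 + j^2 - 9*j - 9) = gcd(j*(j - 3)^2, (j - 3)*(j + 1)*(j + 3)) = j - 3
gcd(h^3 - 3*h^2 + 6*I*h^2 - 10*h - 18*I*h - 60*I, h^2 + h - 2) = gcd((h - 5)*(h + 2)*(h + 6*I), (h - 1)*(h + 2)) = h + 2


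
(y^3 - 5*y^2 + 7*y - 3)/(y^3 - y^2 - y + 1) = (y - 3)/(y + 1)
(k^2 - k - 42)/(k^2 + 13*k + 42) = (k - 7)/(k + 7)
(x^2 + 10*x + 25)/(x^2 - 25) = (x + 5)/(x - 5)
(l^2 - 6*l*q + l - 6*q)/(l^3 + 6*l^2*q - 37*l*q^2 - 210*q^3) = (l + 1)/(l^2 + 12*l*q + 35*q^2)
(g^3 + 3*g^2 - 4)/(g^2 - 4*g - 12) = (g^2 + g - 2)/(g - 6)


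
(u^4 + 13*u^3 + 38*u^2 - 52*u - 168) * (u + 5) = u^5 + 18*u^4 + 103*u^3 + 138*u^2 - 428*u - 840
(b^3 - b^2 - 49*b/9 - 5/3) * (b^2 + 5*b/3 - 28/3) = b^5 + 2*b^4/3 - 148*b^3/9 - 38*b^2/27 + 1297*b/27 + 140/9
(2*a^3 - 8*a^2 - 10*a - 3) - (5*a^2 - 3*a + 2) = 2*a^3 - 13*a^2 - 7*a - 5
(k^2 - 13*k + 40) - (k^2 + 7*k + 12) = 28 - 20*k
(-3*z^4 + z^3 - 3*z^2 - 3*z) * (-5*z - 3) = 15*z^5 + 4*z^4 + 12*z^3 + 24*z^2 + 9*z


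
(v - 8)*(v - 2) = v^2 - 10*v + 16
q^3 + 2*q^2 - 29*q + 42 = (q - 3)*(q - 2)*(q + 7)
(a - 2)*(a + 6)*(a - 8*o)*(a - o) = a^4 - 9*a^3*o + 4*a^3 + 8*a^2*o^2 - 36*a^2*o - 12*a^2 + 32*a*o^2 + 108*a*o - 96*o^2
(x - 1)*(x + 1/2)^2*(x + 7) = x^4 + 7*x^3 - 3*x^2/4 - 11*x/2 - 7/4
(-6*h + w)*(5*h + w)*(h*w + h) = -30*h^3*w - 30*h^3 - h^2*w^2 - h^2*w + h*w^3 + h*w^2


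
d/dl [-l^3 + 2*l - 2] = 2 - 3*l^2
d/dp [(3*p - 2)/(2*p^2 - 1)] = (-6*p^2 + 8*p - 3)/(4*p^4 - 4*p^2 + 1)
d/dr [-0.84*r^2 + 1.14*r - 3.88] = 1.14 - 1.68*r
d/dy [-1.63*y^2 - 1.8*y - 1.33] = -3.26*y - 1.8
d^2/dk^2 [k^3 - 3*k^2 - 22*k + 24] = 6*k - 6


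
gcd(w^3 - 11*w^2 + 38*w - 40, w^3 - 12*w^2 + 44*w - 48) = w^2 - 6*w + 8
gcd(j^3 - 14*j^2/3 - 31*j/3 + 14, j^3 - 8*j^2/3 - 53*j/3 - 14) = j^2 - 11*j/3 - 14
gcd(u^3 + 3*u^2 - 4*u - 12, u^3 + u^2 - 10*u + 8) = u - 2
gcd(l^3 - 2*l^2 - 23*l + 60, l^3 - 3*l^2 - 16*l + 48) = l^2 - 7*l + 12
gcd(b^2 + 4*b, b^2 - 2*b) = b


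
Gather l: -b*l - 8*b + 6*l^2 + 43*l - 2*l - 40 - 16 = -8*b + 6*l^2 + l*(41 - b) - 56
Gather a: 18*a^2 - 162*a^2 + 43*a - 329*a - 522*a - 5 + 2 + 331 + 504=-144*a^2 - 808*a + 832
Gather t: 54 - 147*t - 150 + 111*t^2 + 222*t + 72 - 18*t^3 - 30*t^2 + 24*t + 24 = -18*t^3 + 81*t^2 + 99*t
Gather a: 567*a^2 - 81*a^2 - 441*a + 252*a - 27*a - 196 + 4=486*a^2 - 216*a - 192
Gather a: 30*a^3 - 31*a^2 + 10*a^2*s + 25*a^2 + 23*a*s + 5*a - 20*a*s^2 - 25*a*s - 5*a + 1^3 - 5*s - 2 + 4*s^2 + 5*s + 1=30*a^3 + a^2*(10*s - 6) + a*(-20*s^2 - 2*s) + 4*s^2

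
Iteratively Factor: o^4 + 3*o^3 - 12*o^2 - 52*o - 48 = (o - 4)*(o^3 + 7*o^2 + 16*o + 12) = (o - 4)*(o + 2)*(o^2 + 5*o + 6) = (o - 4)*(o + 2)^2*(o + 3)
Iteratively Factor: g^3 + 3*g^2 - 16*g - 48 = (g + 4)*(g^2 - g - 12) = (g + 3)*(g + 4)*(g - 4)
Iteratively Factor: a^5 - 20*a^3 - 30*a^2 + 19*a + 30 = (a - 5)*(a^4 + 5*a^3 + 5*a^2 - 5*a - 6) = (a - 5)*(a + 3)*(a^3 + 2*a^2 - a - 2) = (a - 5)*(a + 2)*(a + 3)*(a^2 - 1) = (a - 5)*(a - 1)*(a + 2)*(a + 3)*(a + 1)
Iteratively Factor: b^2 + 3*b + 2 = (b + 1)*(b + 2)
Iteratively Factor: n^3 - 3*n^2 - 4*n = (n)*(n^2 - 3*n - 4) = n*(n - 4)*(n + 1)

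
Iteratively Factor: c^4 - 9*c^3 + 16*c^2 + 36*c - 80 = (c - 2)*(c^3 - 7*c^2 + 2*c + 40) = (c - 4)*(c - 2)*(c^2 - 3*c - 10) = (c - 5)*(c - 4)*(c - 2)*(c + 2)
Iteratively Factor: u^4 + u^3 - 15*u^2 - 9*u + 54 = (u - 3)*(u^3 + 4*u^2 - 3*u - 18) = (u - 3)*(u + 3)*(u^2 + u - 6) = (u - 3)*(u - 2)*(u + 3)*(u + 3)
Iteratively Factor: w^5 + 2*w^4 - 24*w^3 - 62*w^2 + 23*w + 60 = (w + 4)*(w^4 - 2*w^3 - 16*w^2 + 2*w + 15) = (w + 1)*(w + 4)*(w^3 - 3*w^2 - 13*w + 15) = (w - 5)*(w + 1)*(w + 4)*(w^2 + 2*w - 3) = (w - 5)*(w - 1)*(w + 1)*(w + 4)*(w + 3)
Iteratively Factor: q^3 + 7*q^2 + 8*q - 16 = (q + 4)*(q^2 + 3*q - 4) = (q + 4)^2*(q - 1)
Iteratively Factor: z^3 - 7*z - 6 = (z + 1)*(z^2 - z - 6) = (z - 3)*(z + 1)*(z + 2)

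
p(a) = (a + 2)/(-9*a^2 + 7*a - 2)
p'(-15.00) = 0.00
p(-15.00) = 0.01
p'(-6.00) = 0.00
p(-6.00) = 0.01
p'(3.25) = 0.04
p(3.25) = -0.07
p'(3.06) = 0.04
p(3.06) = -0.08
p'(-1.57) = -0.04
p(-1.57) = -0.01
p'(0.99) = 1.88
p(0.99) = -0.77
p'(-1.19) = -0.09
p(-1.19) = -0.04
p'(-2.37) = -0.01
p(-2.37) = 0.01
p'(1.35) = 0.61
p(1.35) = -0.37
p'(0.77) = 4.50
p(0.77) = -1.42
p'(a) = (a + 2)*(18*a - 7)/(-9*a^2 + 7*a - 2)^2 + 1/(-9*a^2 + 7*a - 2) = (-9*a^2 + 7*a + (a + 2)*(18*a - 7) - 2)/(9*a^2 - 7*a + 2)^2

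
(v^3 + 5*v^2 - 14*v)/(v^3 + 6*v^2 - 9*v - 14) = v/(v + 1)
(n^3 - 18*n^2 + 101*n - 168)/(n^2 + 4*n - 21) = (n^2 - 15*n + 56)/(n + 7)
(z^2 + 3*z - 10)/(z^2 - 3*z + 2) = (z + 5)/(z - 1)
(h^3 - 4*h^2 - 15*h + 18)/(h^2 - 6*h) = h + 2 - 3/h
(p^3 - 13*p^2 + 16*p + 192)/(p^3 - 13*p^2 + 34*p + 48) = (p^2 - 5*p - 24)/(p^2 - 5*p - 6)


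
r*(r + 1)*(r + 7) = r^3 + 8*r^2 + 7*r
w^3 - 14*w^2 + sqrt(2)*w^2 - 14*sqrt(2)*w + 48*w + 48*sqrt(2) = (w - 8)*(w - 6)*(w + sqrt(2))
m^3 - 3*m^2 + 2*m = m*(m - 2)*(m - 1)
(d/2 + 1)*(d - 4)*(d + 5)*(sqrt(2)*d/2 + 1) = sqrt(2)*d^4/4 + d^3/2 + 3*sqrt(2)*d^3/4 - 9*sqrt(2)*d^2/2 + 3*d^2/2 - 10*sqrt(2)*d - 9*d - 20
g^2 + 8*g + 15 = (g + 3)*(g + 5)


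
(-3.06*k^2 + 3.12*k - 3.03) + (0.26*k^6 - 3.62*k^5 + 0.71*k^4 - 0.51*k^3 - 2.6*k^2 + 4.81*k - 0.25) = 0.26*k^6 - 3.62*k^5 + 0.71*k^4 - 0.51*k^3 - 5.66*k^2 + 7.93*k - 3.28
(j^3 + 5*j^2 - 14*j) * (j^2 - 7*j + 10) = j^5 - 2*j^4 - 39*j^3 + 148*j^2 - 140*j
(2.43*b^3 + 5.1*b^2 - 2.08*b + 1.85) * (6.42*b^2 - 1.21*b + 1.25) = 15.6006*b^5 + 29.8017*b^4 - 16.4871*b^3 + 20.7688*b^2 - 4.8385*b + 2.3125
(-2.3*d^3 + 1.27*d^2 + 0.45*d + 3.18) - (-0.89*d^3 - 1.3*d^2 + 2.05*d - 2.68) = -1.41*d^3 + 2.57*d^2 - 1.6*d + 5.86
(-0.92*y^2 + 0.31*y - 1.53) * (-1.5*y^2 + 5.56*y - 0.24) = 1.38*y^4 - 5.5802*y^3 + 4.2394*y^2 - 8.5812*y + 0.3672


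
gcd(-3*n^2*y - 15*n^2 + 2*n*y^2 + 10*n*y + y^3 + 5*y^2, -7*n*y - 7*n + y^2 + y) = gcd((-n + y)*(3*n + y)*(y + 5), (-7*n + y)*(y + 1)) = 1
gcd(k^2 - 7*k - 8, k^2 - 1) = k + 1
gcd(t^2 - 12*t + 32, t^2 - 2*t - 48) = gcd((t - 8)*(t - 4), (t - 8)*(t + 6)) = t - 8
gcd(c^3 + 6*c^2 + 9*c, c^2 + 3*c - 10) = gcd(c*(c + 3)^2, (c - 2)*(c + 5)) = 1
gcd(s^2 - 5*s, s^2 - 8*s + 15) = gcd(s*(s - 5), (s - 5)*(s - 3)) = s - 5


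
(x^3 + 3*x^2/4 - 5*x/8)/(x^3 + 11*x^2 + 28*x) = (8*x^2 + 6*x - 5)/(8*(x^2 + 11*x + 28))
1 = 1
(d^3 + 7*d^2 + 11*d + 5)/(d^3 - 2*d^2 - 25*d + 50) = (d^2 + 2*d + 1)/(d^2 - 7*d + 10)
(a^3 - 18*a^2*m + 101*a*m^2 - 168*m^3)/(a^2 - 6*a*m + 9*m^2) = (a^2 - 15*a*m + 56*m^2)/(a - 3*m)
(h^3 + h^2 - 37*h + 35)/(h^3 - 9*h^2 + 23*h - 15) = (h + 7)/(h - 3)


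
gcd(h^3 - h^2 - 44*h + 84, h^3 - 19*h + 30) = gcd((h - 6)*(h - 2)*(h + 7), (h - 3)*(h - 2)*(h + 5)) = h - 2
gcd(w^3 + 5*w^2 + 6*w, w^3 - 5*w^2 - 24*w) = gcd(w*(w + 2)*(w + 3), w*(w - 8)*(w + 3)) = w^2 + 3*w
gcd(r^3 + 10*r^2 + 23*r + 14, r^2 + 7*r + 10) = r + 2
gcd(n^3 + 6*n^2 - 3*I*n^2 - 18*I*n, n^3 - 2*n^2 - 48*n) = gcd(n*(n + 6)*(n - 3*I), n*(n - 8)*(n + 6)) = n^2 + 6*n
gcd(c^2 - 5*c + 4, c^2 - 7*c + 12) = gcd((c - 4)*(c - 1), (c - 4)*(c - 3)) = c - 4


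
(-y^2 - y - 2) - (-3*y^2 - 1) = 2*y^2 - y - 1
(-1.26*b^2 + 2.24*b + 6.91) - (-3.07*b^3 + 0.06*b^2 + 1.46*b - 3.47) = 3.07*b^3 - 1.32*b^2 + 0.78*b + 10.38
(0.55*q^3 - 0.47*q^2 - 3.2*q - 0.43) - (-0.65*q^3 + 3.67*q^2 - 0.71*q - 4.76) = 1.2*q^3 - 4.14*q^2 - 2.49*q + 4.33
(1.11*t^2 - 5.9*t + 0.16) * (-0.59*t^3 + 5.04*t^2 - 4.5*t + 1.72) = -0.6549*t^5 + 9.0754*t^4 - 34.8254*t^3 + 29.2656*t^2 - 10.868*t + 0.2752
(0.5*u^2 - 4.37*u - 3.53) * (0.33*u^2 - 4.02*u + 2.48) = 0.165*u^4 - 3.4521*u^3 + 17.6425*u^2 + 3.353*u - 8.7544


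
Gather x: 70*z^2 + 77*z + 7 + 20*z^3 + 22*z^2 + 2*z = 20*z^3 + 92*z^2 + 79*z + 7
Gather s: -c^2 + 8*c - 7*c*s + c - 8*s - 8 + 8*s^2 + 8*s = -c^2 - 7*c*s + 9*c + 8*s^2 - 8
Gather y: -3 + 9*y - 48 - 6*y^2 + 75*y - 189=-6*y^2 + 84*y - 240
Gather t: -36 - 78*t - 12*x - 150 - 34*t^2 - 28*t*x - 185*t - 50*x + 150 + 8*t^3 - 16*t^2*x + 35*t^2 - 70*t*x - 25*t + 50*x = 8*t^3 + t^2*(1 - 16*x) + t*(-98*x - 288) - 12*x - 36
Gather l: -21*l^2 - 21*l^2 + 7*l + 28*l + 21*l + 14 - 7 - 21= -42*l^2 + 56*l - 14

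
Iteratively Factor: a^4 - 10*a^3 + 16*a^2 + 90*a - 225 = (a + 3)*(a^3 - 13*a^2 + 55*a - 75) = (a - 3)*(a + 3)*(a^2 - 10*a + 25) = (a - 5)*(a - 3)*(a + 3)*(a - 5)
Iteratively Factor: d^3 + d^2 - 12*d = (d + 4)*(d^2 - 3*d) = (d - 3)*(d + 4)*(d)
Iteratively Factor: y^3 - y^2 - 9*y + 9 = (y - 3)*(y^2 + 2*y - 3) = (y - 3)*(y + 3)*(y - 1)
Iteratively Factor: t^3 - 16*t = (t + 4)*(t^2 - 4*t) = (t - 4)*(t + 4)*(t)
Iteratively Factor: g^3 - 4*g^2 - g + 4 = (g - 1)*(g^2 - 3*g - 4) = (g - 1)*(g + 1)*(g - 4)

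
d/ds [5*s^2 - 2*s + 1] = 10*s - 2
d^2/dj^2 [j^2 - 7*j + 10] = 2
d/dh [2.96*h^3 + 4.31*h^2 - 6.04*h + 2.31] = 8.88*h^2 + 8.62*h - 6.04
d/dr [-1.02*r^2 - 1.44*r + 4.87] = -2.04*r - 1.44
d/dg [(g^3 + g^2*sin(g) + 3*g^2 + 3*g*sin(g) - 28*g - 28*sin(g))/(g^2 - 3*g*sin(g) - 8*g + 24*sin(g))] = (4*g^4*cos(g) + g^4 - 6*g^3*sin(g) - 20*g^3*cos(g) - 16*g^3 - 3*g^2*sin(g)^2 + 52*g^2*sin(g) - 208*g^2*cos(g) + 4*g^2 + 48*g*sin(g)^2 + 200*g*sin(g) + 896*g*cos(g) - 12*sin(g)^2 - 896*sin(g))/((g - 8)^2*(g - 3*sin(g))^2)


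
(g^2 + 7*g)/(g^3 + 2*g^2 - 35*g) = 1/(g - 5)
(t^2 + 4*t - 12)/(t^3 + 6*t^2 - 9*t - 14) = (t + 6)/(t^2 + 8*t + 7)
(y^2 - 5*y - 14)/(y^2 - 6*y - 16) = (y - 7)/(y - 8)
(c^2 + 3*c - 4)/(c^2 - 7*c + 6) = (c + 4)/(c - 6)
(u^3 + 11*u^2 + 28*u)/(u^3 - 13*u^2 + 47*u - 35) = u*(u^2 + 11*u + 28)/(u^3 - 13*u^2 + 47*u - 35)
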